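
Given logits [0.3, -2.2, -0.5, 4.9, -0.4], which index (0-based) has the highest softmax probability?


Softmax is a monotonic transformation, so it preserves the argmax.
We need to find the index of the maximum logit.
Index 0: 0.3
Index 1: -2.2
Index 2: -0.5
Index 3: 4.9
Index 4: -0.4
Maximum logit = 4.9 at index 3

3


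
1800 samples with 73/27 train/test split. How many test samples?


Train samples = 1800 * 73% = 1314
Test samples = 1800 - 1314
= 486

486


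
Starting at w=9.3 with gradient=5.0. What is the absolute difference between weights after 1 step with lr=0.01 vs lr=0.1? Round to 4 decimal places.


With lr=0.01: w_new = 9.3 - 0.01 * 5.0 = 9.25
With lr=0.1: w_new = 9.3 - 0.1 * 5.0 = 8.8
Absolute difference = |9.25 - 8.8|
= 0.4500

0.4500


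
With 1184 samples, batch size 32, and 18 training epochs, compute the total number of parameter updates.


Iterations per epoch = 1184 / 32 = 37
Total updates = iterations_per_epoch * epochs
= 37 * 18
= 666

666


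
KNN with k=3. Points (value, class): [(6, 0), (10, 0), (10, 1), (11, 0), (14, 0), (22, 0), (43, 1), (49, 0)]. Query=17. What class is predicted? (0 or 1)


Distances from query 17:
Point 14 (class 0): distance = 3
Point 22 (class 0): distance = 5
Point 11 (class 0): distance = 6
K=3 nearest neighbors: classes = [0, 0, 0]
Votes for class 1: 0 / 3
Majority vote => class 0

0


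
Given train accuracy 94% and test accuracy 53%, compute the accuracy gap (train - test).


Gap = train_accuracy - test_accuracy
= 94 - 53
= 41%
This large gap strongly indicates overfitting.

41


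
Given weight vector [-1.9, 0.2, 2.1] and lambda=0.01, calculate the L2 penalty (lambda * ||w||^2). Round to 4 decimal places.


Squaring each weight:
(-1.9)^2 = 3.61
0.2^2 = 0.04
2.1^2 = 4.41
Sum of squares = 8.06
Penalty = 0.01 * 8.06 = 0.0806

0.0806


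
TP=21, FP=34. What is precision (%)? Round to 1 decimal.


Precision = TP / (TP + FP) * 100
= 21 / (21 + 34)
= 21 / 55
= 0.3818
= 38.2%

38.2


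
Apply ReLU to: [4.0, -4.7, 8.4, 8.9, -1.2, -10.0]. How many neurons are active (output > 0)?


ReLU(x) = max(0, x) for each element:
ReLU(4.0) = 4.0
ReLU(-4.7) = 0
ReLU(8.4) = 8.4
ReLU(8.9) = 8.9
ReLU(-1.2) = 0
ReLU(-10.0) = 0
Active neurons (>0): 3

3


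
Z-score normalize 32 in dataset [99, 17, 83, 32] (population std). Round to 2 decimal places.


Mean = (99 + 17 + 83 + 32) / 4 = 57.75
Variance = sum((x_i - mean)^2) / n = 1165.6875
Std = sqrt(1165.6875) = 34.1422
Z = (x - mean) / std
= (32 - 57.75) / 34.1422
= -25.75 / 34.1422
= -0.75

-0.75


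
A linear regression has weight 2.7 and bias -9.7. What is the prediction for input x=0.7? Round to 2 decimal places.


y = 2.7 * 0.7 + (-9.7)
= 1.89 + (-9.7)
= -7.81

-7.81


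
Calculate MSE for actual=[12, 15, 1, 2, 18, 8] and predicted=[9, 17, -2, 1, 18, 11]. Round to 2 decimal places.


Differences: [3, -2, 3, 1, 0, -3]
Squared errors: [9, 4, 9, 1, 0, 9]
Sum of squared errors = 32
MSE = 32 / 6 = 5.33

5.33


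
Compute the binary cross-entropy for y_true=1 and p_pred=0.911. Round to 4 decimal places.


For y=1: Loss = -log(p)
= -log(0.911)
= -(-0.0932)
= 0.0932

0.0932


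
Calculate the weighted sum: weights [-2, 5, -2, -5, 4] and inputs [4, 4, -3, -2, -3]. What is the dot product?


Element-wise products:
-2 * 4 = -8
5 * 4 = 20
-2 * -3 = 6
-5 * -2 = 10
4 * -3 = -12
Sum = -8 + 20 + 6 + 10 + -12
= 16

16


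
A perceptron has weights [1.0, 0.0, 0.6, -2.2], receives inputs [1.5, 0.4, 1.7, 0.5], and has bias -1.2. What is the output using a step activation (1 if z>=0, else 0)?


z = w . x + b
= 1.0*1.5 + 0.0*0.4 + 0.6*1.7 + -2.2*0.5 + -1.2
= 1.5 + 0.0 + 1.02 + -1.1 + -1.2
= 1.42 + -1.2
= 0.22
Since z = 0.22 >= 0, output = 1

1


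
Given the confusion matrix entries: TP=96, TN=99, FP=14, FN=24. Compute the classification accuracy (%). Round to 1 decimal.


Accuracy = (TP + TN) / (TP + TN + FP + FN) * 100
= (96 + 99) / (96 + 99 + 14 + 24)
= 195 / 233
= 0.8369
= 83.7%

83.7


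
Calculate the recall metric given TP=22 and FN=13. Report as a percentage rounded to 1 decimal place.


Recall = TP / (TP + FN) * 100
= 22 / (22 + 13)
= 22 / 35
= 0.6286
= 62.9%

62.9


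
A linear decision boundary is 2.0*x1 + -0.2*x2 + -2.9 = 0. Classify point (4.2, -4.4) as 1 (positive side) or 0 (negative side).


Compute 2.0 * 4.2 + -0.2 * -4.4 + -2.9
= 8.4 + 0.88 + -2.9
= 6.38
Since 6.38 >= 0, the point is on the positive side.

1


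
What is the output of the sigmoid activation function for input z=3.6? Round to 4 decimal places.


sigmoid(z) = 1 / (1 + exp(-z))
exp(-(3.6)) = exp(-3.6) = 0.0273
1 + 0.0273 = 1.0273
1 / 1.0273 = 0.9734

0.9734


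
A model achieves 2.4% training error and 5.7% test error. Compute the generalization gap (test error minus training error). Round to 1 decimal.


Generalization gap = test_error - train_error
= 5.7 - 2.4
= 3.3%
A moderate gap.

3.3


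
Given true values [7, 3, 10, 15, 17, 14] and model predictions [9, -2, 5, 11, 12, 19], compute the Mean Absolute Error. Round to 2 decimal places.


Absolute errors: [2, 5, 5, 4, 5, 5]
Sum of absolute errors = 26
MAE = 26 / 6 = 4.33

4.33


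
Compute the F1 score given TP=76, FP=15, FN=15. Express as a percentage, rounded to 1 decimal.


Precision = TP / (TP + FP) = 76 / 91 = 0.8352
Recall = TP / (TP + FN) = 76 / 91 = 0.8352
F1 = 2 * P * R / (P + R)
= 2 * 0.8352 * 0.8352 / (0.8352 + 0.8352)
= 1.395 / 1.6703
= 0.8352
As percentage: 83.5%

83.5


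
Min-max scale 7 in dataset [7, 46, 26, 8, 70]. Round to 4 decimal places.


Min = 7, Max = 70
Range = 70 - 7 = 63
Scaled = (x - min) / (max - min)
= (7 - 7) / 63
= 0 / 63
= 0.0000

0.0000


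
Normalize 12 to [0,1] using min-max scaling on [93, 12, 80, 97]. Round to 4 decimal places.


Min = 12, Max = 97
Range = 97 - 12 = 85
Scaled = (x - min) / (max - min)
= (12 - 12) / 85
= 0 / 85
= 0.0000

0.0000


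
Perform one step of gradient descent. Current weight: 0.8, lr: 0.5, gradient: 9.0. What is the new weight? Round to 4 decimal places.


w_new = w_old - lr * gradient
= 0.8 - 0.5 * 9.0
= 0.8 - (4.5)
= -3.7000

-3.7000


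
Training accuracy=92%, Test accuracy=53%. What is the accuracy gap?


Gap = train_accuracy - test_accuracy
= 92 - 53
= 39%
This large gap strongly indicates overfitting.

39


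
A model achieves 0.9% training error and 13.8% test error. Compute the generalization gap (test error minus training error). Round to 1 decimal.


Generalization gap = test_error - train_error
= 13.8 - 0.9
= 12.9%
A large gap suggests overfitting.

12.9


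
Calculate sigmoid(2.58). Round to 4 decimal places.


sigmoid(z) = 1 / (1 + exp(-z))
exp(-(2.58)) = exp(-2.58) = 0.0758
1 + 0.0758 = 1.0758
1 / 1.0758 = 0.9296

0.9296


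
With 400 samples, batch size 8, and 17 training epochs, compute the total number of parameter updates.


Iterations per epoch = 400 / 8 = 50
Total updates = iterations_per_epoch * epochs
= 50 * 17
= 850

850


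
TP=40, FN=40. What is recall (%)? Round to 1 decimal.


Recall = TP / (TP + FN) * 100
= 40 / (40 + 40)
= 40 / 80
= 0.5
= 50.0%

50.0


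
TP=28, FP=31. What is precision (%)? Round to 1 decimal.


Precision = TP / (TP + FP) * 100
= 28 / (28 + 31)
= 28 / 59
= 0.4746
= 47.5%

47.5


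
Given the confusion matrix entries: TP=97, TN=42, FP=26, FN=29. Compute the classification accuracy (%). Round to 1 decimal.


Accuracy = (TP + TN) / (TP + TN + FP + FN) * 100
= (97 + 42) / (97 + 42 + 26 + 29)
= 139 / 194
= 0.7165
= 71.6%

71.6


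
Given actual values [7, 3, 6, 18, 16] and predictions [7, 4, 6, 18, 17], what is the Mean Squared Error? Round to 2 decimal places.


Differences: [0, -1, 0, 0, -1]
Squared errors: [0, 1, 0, 0, 1]
Sum of squared errors = 2
MSE = 2 / 5 = 0.40

0.40


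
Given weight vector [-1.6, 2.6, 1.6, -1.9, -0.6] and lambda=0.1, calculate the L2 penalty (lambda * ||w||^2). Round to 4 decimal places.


Squaring each weight:
(-1.6)^2 = 2.56
2.6^2 = 6.76
1.6^2 = 2.56
(-1.9)^2 = 3.61
(-0.6)^2 = 0.36
Sum of squares = 15.85
Penalty = 0.1 * 15.85 = 1.5850

1.5850


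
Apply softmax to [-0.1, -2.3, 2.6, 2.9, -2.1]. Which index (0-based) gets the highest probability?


Softmax is a monotonic transformation, so it preserves the argmax.
We need to find the index of the maximum logit.
Index 0: -0.1
Index 1: -2.3
Index 2: 2.6
Index 3: 2.9
Index 4: -2.1
Maximum logit = 2.9 at index 3

3


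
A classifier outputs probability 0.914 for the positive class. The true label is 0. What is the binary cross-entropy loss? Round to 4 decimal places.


For y=0: Loss = -log(1-p)
= -log(1 - 0.914)
= -log(0.086)
= -(-2.4534)
= 2.4534

2.4534


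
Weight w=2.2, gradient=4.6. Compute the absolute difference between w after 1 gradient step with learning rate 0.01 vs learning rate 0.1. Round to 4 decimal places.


With lr=0.01: w_new = 2.2 - 0.01 * 4.6 = 2.154
With lr=0.1: w_new = 2.2 - 0.1 * 4.6 = 1.74
Absolute difference = |2.154 - 1.74|
= 0.4140

0.4140


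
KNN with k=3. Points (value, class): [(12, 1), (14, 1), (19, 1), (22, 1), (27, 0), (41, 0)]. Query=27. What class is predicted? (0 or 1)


Distances from query 27:
Point 27 (class 0): distance = 0
Point 22 (class 1): distance = 5
Point 19 (class 1): distance = 8
K=3 nearest neighbors: classes = [0, 1, 1]
Votes for class 1: 2 / 3
Majority vote => class 1

1


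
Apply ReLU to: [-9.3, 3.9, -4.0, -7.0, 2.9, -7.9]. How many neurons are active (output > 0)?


ReLU(x) = max(0, x) for each element:
ReLU(-9.3) = 0
ReLU(3.9) = 3.9
ReLU(-4.0) = 0
ReLU(-7.0) = 0
ReLU(2.9) = 2.9
ReLU(-7.9) = 0
Active neurons (>0): 2

2


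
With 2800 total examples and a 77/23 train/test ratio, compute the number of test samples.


Train samples = 2800 * 77% = 2156
Test samples = 2800 - 2156
= 644

644


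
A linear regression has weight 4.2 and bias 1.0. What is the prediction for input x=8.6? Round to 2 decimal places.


y = 4.2 * 8.6 + (1.0)
= 36.12 + (1.0)
= 37.12

37.12


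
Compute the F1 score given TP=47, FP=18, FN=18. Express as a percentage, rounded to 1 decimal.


Precision = TP / (TP + FP) = 47 / 65 = 0.7231
Recall = TP / (TP + FN) = 47 / 65 = 0.7231
F1 = 2 * P * R / (P + R)
= 2 * 0.7231 * 0.7231 / (0.7231 + 0.7231)
= 1.0457 / 1.4462
= 0.7231
As percentage: 72.3%

72.3


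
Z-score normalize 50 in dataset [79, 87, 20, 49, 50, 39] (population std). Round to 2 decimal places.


Mean = (79 + 87 + 20 + 49 + 50 + 39) / 6 = 54.0
Variance = sum((x_i - mean)^2) / n = 522.6667
Std = sqrt(522.6667) = 22.8619
Z = (x - mean) / std
= (50 - 54.0) / 22.8619
= -4.0 / 22.8619
= -0.17

-0.17


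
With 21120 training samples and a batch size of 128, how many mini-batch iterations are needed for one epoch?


Iterations per epoch = dataset_size / batch_size
= 21120 / 128
= 165

165


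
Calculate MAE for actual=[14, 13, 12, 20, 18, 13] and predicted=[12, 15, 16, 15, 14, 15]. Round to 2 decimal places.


Absolute errors: [2, 2, 4, 5, 4, 2]
Sum of absolute errors = 19
MAE = 19 / 6 = 3.17

3.17


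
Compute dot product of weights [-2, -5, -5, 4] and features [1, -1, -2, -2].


Element-wise products:
-2 * 1 = -2
-5 * -1 = 5
-5 * -2 = 10
4 * -2 = -8
Sum = -2 + 5 + 10 + -8
= 5

5


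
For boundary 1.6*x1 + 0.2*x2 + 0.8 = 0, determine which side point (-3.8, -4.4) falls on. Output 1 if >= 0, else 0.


Compute 1.6 * -3.8 + 0.2 * -4.4 + 0.8
= -6.08 + -0.88 + 0.8
= -6.16
Since -6.16 < 0, the point is on the negative side.

0


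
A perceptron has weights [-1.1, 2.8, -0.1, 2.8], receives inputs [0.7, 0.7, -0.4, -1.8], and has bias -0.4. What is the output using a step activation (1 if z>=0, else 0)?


z = w . x + b
= -1.1*0.7 + 2.8*0.7 + -0.1*-0.4 + 2.8*-1.8 + -0.4
= -0.77 + 1.96 + 0.04 + -5.04 + -0.4
= -3.81 + -0.4
= -4.21
Since z = -4.21 < 0, output = 0

0


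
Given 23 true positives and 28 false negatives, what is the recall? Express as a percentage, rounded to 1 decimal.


Recall = TP / (TP + FN) * 100
= 23 / (23 + 28)
= 23 / 51
= 0.451
= 45.1%

45.1


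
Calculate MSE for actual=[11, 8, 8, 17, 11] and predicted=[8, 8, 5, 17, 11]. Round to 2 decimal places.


Differences: [3, 0, 3, 0, 0]
Squared errors: [9, 0, 9, 0, 0]
Sum of squared errors = 18
MSE = 18 / 5 = 3.60

3.60


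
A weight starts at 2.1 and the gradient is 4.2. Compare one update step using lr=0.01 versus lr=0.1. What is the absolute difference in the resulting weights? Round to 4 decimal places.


With lr=0.01: w_new = 2.1 - 0.01 * 4.2 = 2.058
With lr=0.1: w_new = 2.1 - 0.1 * 4.2 = 1.68
Absolute difference = |2.058 - 1.68|
= 0.3780

0.3780


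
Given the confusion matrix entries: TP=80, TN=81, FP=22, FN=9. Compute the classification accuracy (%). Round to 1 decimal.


Accuracy = (TP + TN) / (TP + TN + FP + FN) * 100
= (80 + 81) / (80 + 81 + 22 + 9)
= 161 / 192
= 0.8385
= 83.9%

83.9


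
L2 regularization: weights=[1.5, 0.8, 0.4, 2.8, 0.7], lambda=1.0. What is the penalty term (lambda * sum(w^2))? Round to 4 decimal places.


Squaring each weight:
1.5^2 = 2.25
0.8^2 = 0.64
0.4^2 = 0.16
2.8^2 = 7.84
0.7^2 = 0.49
Sum of squares = 11.38
Penalty = 1.0 * 11.38 = 11.3800

11.3800


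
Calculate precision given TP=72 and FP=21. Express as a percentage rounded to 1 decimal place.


Precision = TP / (TP + FP) * 100
= 72 / (72 + 21)
= 72 / 93
= 0.7742
= 77.4%

77.4


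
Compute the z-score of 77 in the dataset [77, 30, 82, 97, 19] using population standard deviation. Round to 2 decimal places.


Mean = (77 + 30 + 82 + 97 + 19) / 5 = 61.0
Variance = sum((x_i - mean)^2) / n = 943.6
Std = sqrt(943.6) = 30.7181
Z = (x - mean) / std
= (77 - 61.0) / 30.7181
= 16.0 / 30.7181
= 0.52

0.52


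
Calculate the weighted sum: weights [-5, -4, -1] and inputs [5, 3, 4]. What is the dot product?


Element-wise products:
-5 * 5 = -25
-4 * 3 = -12
-1 * 4 = -4
Sum = -25 + -12 + -4
= -41

-41


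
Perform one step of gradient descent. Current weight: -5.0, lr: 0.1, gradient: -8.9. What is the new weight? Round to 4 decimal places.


w_new = w_old - lr * gradient
= -5.0 - 0.1 * -8.9
= -5.0 - (-0.89)
= -4.1100

-4.1100


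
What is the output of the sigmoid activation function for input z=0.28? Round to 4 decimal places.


sigmoid(z) = 1 / (1 + exp(-z))
exp(-(0.28)) = exp(-0.28) = 0.7558
1 + 0.7558 = 1.7558
1 / 1.7558 = 0.5695

0.5695


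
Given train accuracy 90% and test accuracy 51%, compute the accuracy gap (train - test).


Gap = train_accuracy - test_accuracy
= 90 - 51
= 39%
This large gap strongly indicates overfitting.

39


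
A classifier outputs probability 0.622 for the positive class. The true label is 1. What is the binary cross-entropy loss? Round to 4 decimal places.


For y=1: Loss = -log(p)
= -log(0.622)
= -(-0.4748)
= 0.4748

0.4748


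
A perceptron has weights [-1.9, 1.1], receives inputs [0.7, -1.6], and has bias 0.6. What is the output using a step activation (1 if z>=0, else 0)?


z = w . x + b
= -1.9*0.7 + 1.1*-1.6 + 0.6
= -1.33 + -1.76 + 0.6
= -3.09 + 0.6
= -2.49
Since z = -2.49 < 0, output = 0

0


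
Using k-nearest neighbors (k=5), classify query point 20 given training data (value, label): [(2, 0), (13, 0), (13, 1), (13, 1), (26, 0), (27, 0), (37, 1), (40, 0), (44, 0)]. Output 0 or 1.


Distances from query 20:
Point 26 (class 0): distance = 6
Point 13 (class 0): distance = 7
Point 27 (class 0): distance = 7
Point 13 (class 1): distance = 7
Point 13 (class 1): distance = 7
K=5 nearest neighbors: classes = [0, 0, 0, 1, 1]
Votes for class 1: 2 / 5
Majority vote => class 0

0


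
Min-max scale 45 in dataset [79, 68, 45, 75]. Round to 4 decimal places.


Min = 45, Max = 79
Range = 79 - 45 = 34
Scaled = (x - min) / (max - min)
= (45 - 45) / 34
= 0 / 34
= 0.0000

0.0000


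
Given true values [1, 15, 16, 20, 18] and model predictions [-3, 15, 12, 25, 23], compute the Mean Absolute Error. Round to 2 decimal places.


Absolute errors: [4, 0, 4, 5, 5]
Sum of absolute errors = 18
MAE = 18 / 5 = 3.60

3.60


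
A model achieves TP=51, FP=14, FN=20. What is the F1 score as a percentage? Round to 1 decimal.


Precision = TP / (TP + FP) = 51 / 65 = 0.7846
Recall = TP / (TP + FN) = 51 / 71 = 0.7183
F1 = 2 * P * R / (P + R)
= 2 * 0.7846 * 0.7183 / (0.7846 + 0.7183)
= 1.1272 / 1.5029
= 0.75
As percentage: 75.0%

75.0


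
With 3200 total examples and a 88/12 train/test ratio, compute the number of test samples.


Train samples = 3200 * 88% = 2816
Test samples = 3200 - 2816
= 384

384


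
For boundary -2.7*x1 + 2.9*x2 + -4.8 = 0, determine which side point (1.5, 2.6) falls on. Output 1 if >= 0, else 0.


Compute -2.7 * 1.5 + 2.9 * 2.6 + -4.8
= -4.05 + 7.54 + -4.8
= -1.31
Since -1.31 < 0, the point is on the negative side.

0


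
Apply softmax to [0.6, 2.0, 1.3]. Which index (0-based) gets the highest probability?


Softmax is a monotonic transformation, so it preserves the argmax.
We need to find the index of the maximum logit.
Index 0: 0.6
Index 1: 2.0
Index 2: 1.3
Maximum logit = 2.0 at index 1

1


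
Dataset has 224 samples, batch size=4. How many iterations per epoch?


Iterations per epoch = dataset_size / batch_size
= 224 / 4
= 56

56


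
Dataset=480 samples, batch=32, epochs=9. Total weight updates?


Iterations per epoch = 480 / 32 = 15
Total updates = iterations_per_epoch * epochs
= 15 * 9
= 135

135


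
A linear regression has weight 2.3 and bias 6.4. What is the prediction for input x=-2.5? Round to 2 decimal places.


y = 2.3 * -2.5 + (6.4)
= -5.75 + (6.4)
= 0.65

0.65


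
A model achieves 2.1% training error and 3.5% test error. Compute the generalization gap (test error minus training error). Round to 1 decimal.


Generalization gap = test_error - train_error
= 3.5 - 2.1
= 1.4%
A small gap suggests good generalization.

1.4


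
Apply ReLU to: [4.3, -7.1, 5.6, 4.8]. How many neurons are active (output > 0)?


ReLU(x) = max(0, x) for each element:
ReLU(4.3) = 4.3
ReLU(-7.1) = 0
ReLU(5.6) = 5.6
ReLU(4.8) = 4.8
Active neurons (>0): 3

3


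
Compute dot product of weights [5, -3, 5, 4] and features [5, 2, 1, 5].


Element-wise products:
5 * 5 = 25
-3 * 2 = -6
5 * 1 = 5
4 * 5 = 20
Sum = 25 + -6 + 5 + 20
= 44

44


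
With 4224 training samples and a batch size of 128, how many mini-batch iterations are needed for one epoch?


Iterations per epoch = dataset_size / batch_size
= 4224 / 128
= 33

33


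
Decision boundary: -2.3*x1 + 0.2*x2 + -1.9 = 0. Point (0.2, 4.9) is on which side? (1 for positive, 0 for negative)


Compute -2.3 * 0.2 + 0.2 * 4.9 + -1.9
= -0.46 + 0.98 + -1.9
= -1.38
Since -1.38 < 0, the point is on the negative side.

0


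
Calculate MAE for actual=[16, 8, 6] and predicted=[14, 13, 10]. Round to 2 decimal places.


Absolute errors: [2, 5, 4]
Sum of absolute errors = 11
MAE = 11 / 3 = 3.67

3.67


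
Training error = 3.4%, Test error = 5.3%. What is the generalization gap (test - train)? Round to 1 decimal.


Generalization gap = test_error - train_error
= 5.3 - 3.4
= 1.9%
A small gap suggests good generalization.

1.9


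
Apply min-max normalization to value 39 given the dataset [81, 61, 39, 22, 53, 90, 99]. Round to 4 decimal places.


Min = 22, Max = 99
Range = 99 - 22 = 77
Scaled = (x - min) / (max - min)
= (39 - 22) / 77
= 17 / 77
= 0.2208

0.2208


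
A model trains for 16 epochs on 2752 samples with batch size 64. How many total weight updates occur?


Iterations per epoch = 2752 / 64 = 43
Total updates = iterations_per_epoch * epochs
= 43 * 16
= 688

688


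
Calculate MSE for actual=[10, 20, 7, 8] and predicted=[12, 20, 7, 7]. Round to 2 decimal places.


Differences: [-2, 0, 0, 1]
Squared errors: [4, 0, 0, 1]
Sum of squared errors = 5
MSE = 5 / 4 = 1.25

1.25


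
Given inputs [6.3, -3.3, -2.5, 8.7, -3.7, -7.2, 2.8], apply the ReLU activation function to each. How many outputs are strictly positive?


ReLU(x) = max(0, x) for each element:
ReLU(6.3) = 6.3
ReLU(-3.3) = 0
ReLU(-2.5) = 0
ReLU(8.7) = 8.7
ReLU(-3.7) = 0
ReLU(-7.2) = 0
ReLU(2.8) = 2.8
Active neurons (>0): 3

3


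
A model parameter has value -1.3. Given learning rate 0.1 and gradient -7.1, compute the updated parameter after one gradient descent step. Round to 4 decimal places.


w_new = w_old - lr * gradient
= -1.3 - 0.1 * -7.1
= -1.3 - (-0.71)
= -0.5900

-0.5900


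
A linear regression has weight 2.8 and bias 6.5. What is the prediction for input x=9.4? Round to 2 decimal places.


y = 2.8 * 9.4 + (6.5)
= 26.32 + (6.5)
= 32.82

32.82


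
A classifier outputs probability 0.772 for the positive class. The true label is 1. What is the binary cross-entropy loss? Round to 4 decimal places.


For y=1: Loss = -log(p)
= -log(0.772)
= -(-0.2588)
= 0.2588

0.2588


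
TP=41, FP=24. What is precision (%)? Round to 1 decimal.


Precision = TP / (TP + FP) * 100
= 41 / (41 + 24)
= 41 / 65
= 0.6308
= 63.1%

63.1


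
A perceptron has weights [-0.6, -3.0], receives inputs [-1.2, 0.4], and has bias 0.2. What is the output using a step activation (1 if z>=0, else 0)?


z = w . x + b
= -0.6*-1.2 + -3.0*0.4 + 0.2
= 0.72 + -1.2 + 0.2
= -0.48 + 0.2
= -0.28
Since z = -0.28 < 0, output = 0

0


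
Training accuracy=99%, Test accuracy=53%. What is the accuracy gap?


Gap = train_accuracy - test_accuracy
= 99 - 53
= 46%
This large gap strongly indicates overfitting.

46


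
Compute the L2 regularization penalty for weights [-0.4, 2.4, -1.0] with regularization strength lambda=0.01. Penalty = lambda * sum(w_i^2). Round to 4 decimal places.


Squaring each weight:
(-0.4)^2 = 0.16
2.4^2 = 5.76
(-1.0)^2 = 1.0
Sum of squares = 6.92
Penalty = 0.01 * 6.92 = 0.0692

0.0692


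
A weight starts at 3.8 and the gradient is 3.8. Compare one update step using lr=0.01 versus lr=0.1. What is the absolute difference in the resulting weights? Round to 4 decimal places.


With lr=0.01: w_new = 3.8 - 0.01 * 3.8 = 3.762
With lr=0.1: w_new = 3.8 - 0.1 * 3.8 = 3.42
Absolute difference = |3.762 - 3.42|
= 0.3420

0.3420


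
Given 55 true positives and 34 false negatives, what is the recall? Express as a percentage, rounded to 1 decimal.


Recall = TP / (TP + FN) * 100
= 55 / (55 + 34)
= 55 / 89
= 0.618
= 61.8%

61.8


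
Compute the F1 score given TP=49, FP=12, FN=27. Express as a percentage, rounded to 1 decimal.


Precision = TP / (TP + FP) = 49 / 61 = 0.8033
Recall = TP / (TP + FN) = 49 / 76 = 0.6447
F1 = 2 * P * R / (P + R)
= 2 * 0.8033 * 0.6447 / (0.8033 + 0.6447)
= 1.0358 / 1.448
= 0.7153
As percentage: 71.5%

71.5


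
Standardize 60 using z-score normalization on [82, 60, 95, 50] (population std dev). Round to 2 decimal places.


Mean = (82 + 60 + 95 + 50) / 4 = 71.75
Variance = sum((x_i - mean)^2) / n = 314.1875
Std = sqrt(314.1875) = 17.7253
Z = (x - mean) / std
= (60 - 71.75) / 17.7253
= -11.75 / 17.7253
= -0.66

-0.66


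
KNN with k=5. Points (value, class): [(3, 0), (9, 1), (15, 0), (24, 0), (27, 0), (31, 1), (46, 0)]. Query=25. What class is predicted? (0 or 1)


Distances from query 25:
Point 24 (class 0): distance = 1
Point 27 (class 0): distance = 2
Point 31 (class 1): distance = 6
Point 15 (class 0): distance = 10
Point 9 (class 1): distance = 16
K=5 nearest neighbors: classes = [0, 0, 1, 0, 1]
Votes for class 1: 2 / 5
Majority vote => class 0

0


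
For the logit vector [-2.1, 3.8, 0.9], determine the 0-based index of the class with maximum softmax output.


Softmax is a monotonic transformation, so it preserves the argmax.
We need to find the index of the maximum logit.
Index 0: -2.1
Index 1: 3.8
Index 2: 0.9
Maximum logit = 3.8 at index 1

1


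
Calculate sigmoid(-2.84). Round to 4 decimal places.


sigmoid(z) = 1 / (1 + exp(-z))
exp(-(-2.84)) = exp(2.84) = 17.1158
1 + 17.1158 = 18.1158
1 / 18.1158 = 0.0552

0.0552


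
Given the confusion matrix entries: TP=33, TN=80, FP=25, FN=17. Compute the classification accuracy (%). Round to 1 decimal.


Accuracy = (TP + TN) / (TP + TN + FP + FN) * 100
= (33 + 80) / (33 + 80 + 25 + 17)
= 113 / 155
= 0.729
= 72.9%

72.9


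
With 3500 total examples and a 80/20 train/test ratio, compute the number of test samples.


Train samples = 3500 * 80% = 2800
Test samples = 3500 - 2800
= 700

700


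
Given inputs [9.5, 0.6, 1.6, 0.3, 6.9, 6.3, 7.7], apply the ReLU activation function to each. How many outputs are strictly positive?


ReLU(x) = max(0, x) for each element:
ReLU(9.5) = 9.5
ReLU(0.6) = 0.6
ReLU(1.6) = 1.6
ReLU(0.3) = 0.3
ReLU(6.9) = 6.9
ReLU(6.3) = 6.3
ReLU(7.7) = 7.7
Active neurons (>0): 7

7


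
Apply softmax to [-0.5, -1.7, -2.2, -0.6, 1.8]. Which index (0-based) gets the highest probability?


Softmax is a monotonic transformation, so it preserves the argmax.
We need to find the index of the maximum logit.
Index 0: -0.5
Index 1: -1.7
Index 2: -2.2
Index 3: -0.6
Index 4: 1.8
Maximum logit = 1.8 at index 4

4


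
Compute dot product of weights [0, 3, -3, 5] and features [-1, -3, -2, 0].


Element-wise products:
0 * -1 = 0
3 * -3 = -9
-3 * -2 = 6
5 * 0 = 0
Sum = 0 + -9 + 6 + 0
= -3

-3


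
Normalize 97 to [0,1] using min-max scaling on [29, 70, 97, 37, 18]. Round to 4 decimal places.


Min = 18, Max = 97
Range = 97 - 18 = 79
Scaled = (x - min) / (max - min)
= (97 - 18) / 79
= 79 / 79
= 1.0000

1.0000


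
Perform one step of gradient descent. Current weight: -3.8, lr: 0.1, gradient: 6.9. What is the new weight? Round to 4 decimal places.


w_new = w_old - lr * gradient
= -3.8 - 0.1 * 6.9
= -3.8 - (0.69)
= -4.4900

-4.4900


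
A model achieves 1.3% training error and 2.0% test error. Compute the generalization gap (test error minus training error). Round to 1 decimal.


Generalization gap = test_error - train_error
= 2.0 - 1.3
= 0.7%
A small gap suggests good generalization.

0.7


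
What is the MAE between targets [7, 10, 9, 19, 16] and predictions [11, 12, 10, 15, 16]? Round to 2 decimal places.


Absolute errors: [4, 2, 1, 4, 0]
Sum of absolute errors = 11
MAE = 11 / 5 = 2.20

2.20


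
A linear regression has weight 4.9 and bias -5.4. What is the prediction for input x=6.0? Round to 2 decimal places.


y = 4.9 * 6.0 + (-5.4)
= 29.4 + (-5.4)
= 24.00

24.00


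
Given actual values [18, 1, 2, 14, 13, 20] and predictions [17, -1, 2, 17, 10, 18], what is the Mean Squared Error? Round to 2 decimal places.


Differences: [1, 2, 0, -3, 3, 2]
Squared errors: [1, 4, 0, 9, 9, 4]
Sum of squared errors = 27
MSE = 27 / 6 = 4.50

4.50


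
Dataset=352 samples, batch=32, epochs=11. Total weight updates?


Iterations per epoch = 352 / 32 = 11
Total updates = iterations_per_epoch * epochs
= 11 * 11
= 121

121


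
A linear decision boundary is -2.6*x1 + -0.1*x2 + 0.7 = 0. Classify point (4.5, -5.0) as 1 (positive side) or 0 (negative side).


Compute -2.6 * 4.5 + -0.1 * -5.0 + 0.7
= -11.7 + 0.5 + 0.7
= -10.5
Since -10.5 < 0, the point is on the negative side.

0


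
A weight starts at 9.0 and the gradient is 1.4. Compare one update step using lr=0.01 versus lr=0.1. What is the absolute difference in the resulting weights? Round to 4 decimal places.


With lr=0.01: w_new = 9.0 - 0.01 * 1.4 = 8.986
With lr=0.1: w_new = 9.0 - 0.1 * 1.4 = 8.86
Absolute difference = |8.986 - 8.86|
= 0.1260

0.1260


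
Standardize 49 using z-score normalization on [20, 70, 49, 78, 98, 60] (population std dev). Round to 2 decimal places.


Mean = (20 + 70 + 49 + 78 + 98 + 60) / 6 = 62.5
Variance = sum((x_i - mean)^2) / n = 591.9167
Std = sqrt(591.9167) = 24.3293
Z = (x - mean) / std
= (49 - 62.5) / 24.3293
= -13.5 / 24.3293
= -0.55

-0.55


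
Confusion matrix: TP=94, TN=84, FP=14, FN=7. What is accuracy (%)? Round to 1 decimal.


Accuracy = (TP + TN) / (TP + TN + FP + FN) * 100
= (94 + 84) / (94 + 84 + 14 + 7)
= 178 / 199
= 0.8945
= 89.4%

89.4


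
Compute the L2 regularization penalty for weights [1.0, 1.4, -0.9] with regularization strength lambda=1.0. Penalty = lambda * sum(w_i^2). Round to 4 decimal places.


Squaring each weight:
1.0^2 = 1.0
1.4^2 = 1.96
(-0.9)^2 = 0.81
Sum of squares = 3.77
Penalty = 1.0 * 3.77 = 3.7700

3.7700


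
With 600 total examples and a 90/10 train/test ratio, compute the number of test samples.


Train samples = 600 * 90% = 540
Test samples = 600 - 540
= 60

60


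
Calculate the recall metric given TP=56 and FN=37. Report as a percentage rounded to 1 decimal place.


Recall = TP / (TP + FN) * 100
= 56 / (56 + 37)
= 56 / 93
= 0.6022
= 60.2%

60.2


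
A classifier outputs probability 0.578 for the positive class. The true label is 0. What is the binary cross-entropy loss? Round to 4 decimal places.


For y=0: Loss = -log(1-p)
= -log(1 - 0.578)
= -log(0.422)
= -(-0.8627)
= 0.8627

0.8627


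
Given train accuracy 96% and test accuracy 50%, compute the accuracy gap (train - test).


Gap = train_accuracy - test_accuracy
= 96 - 50
= 46%
This large gap strongly indicates overfitting.

46


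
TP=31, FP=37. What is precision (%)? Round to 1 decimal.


Precision = TP / (TP + FP) * 100
= 31 / (31 + 37)
= 31 / 68
= 0.4559
= 45.6%

45.6


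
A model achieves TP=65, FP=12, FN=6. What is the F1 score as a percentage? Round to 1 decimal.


Precision = TP / (TP + FP) = 65 / 77 = 0.8442
Recall = TP / (TP + FN) = 65 / 71 = 0.9155
F1 = 2 * P * R / (P + R)
= 2 * 0.8442 * 0.9155 / (0.8442 + 0.9155)
= 1.5456 / 1.7596
= 0.8784
As percentage: 87.8%

87.8


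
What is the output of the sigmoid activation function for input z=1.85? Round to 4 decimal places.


sigmoid(z) = 1 / (1 + exp(-z))
exp(-(1.85)) = exp(-1.85) = 0.1572
1 + 0.1572 = 1.1572
1 / 1.1572 = 0.8641

0.8641


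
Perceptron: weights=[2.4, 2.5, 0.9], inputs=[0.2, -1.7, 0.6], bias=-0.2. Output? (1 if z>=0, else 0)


z = w . x + b
= 2.4*0.2 + 2.5*-1.7 + 0.9*0.6 + -0.2
= 0.48 + -4.25 + 0.54 + -0.2
= -3.23 + -0.2
= -3.43
Since z = -3.43 < 0, output = 0

0


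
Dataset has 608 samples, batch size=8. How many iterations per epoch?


Iterations per epoch = dataset_size / batch_size
= 608 / 8
= 76

76


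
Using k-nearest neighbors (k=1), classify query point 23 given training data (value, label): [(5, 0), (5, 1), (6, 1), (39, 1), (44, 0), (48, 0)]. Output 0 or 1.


Distances from query 23:
Point 39 (class 1): distance = 16
K=1 nearest neighbors: classes = [1]
Votes for class 1: 1 / 1
Majority vote => class 1

1


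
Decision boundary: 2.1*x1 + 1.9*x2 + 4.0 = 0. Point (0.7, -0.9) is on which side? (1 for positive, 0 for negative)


Compute 2.1 * 0.7 + 1.9 * -0.9 + 4.0
= 1.47 + -1.71 + 4.0
= 3.76
Since 3.76 >= 0, the point is on the positive side.

1


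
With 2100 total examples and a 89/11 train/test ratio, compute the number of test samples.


Train samples = 2100 * 89% = 1869
Test samples = 2100 - 1869
= 231

231


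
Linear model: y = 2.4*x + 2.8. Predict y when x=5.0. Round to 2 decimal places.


y = 2.4 * 5.0 + (2.8)
= 12.0 + (2.8)
= 14.80

14.80


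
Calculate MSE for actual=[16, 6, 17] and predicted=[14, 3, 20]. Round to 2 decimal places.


Differences: [2, 3, -3]
Squared errors: [4, 9, 9]
Sum of squared errors = 22
MSE = 22 / 3 = 7.33

7.33


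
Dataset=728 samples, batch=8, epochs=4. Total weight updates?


Iterations per epoch = 728 / 8 = 91
Total updates = iterations_per_epoch * epochs
= 91 * 4
= 364

364


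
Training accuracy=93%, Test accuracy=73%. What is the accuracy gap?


Gap = train_accuracy - test_accuracy
= 93 - 73
= 20%
This gap suggests the model is overfitting.

20


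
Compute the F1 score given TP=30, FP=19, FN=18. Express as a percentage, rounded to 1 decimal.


Precision = TP / (TP + FP) = 30 / 49 = 0.6122
Recall = TP / (TP + FN) = 30 / 48 = 0.625
F1 = 2 * P * R / (P + R)
= 2 * 0.6122 * 0.625 / (0.6122 + 0.625)
= 0.7653 / 1.2372
= 0.6186
As percentage: 61.9%

61.9


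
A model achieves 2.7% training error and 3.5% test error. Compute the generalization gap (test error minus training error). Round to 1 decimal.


Generalization gap = test_error - train_error
= 3.5 - 2.7
= 0.8%
A small gap suggests good generalization.

0.8


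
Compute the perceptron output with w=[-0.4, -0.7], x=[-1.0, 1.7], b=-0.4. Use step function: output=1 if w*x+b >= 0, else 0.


z = w . x + b
= -0.4*-1.0 + -0.7*1.7 + -0.4
= 0.4 + -1.19 + -0.4
= -0.79 + -0.4
= -1.19
Since z = -1.19 < 0, output = 0

0


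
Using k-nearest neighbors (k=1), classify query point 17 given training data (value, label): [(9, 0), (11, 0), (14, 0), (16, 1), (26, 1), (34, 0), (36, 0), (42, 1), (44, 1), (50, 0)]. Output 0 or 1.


Distances from query 17:
Point 16 (class 1): distance = 1
K=1 nearest neighbors: classes = [1]
Votes for class 1: 1 / 1
Majority vote => class 1

1


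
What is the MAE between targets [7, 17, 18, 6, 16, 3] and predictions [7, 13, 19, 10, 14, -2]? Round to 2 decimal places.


Absolute errors: [0, 4, 1, 4, 2, 5]
Sum of absolute errors = 16
MAE = 16 / 6 = 2.67

2.67


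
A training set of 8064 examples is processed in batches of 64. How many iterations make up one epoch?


Iterations per epoch = dataset_size / batch_size
= 8064 / 64
= 126

126


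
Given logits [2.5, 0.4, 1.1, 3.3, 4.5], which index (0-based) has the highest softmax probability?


Softmax is a monotonic transformation, so it preserves the argmax.
We need to find the index of the maximum logit.
Index 0: 2.5
Index 1: 0.4
Index 2: 1.1
Index 3: 3.3
Index 4: 4.5
Maximum logit = 4.5 at index 4

4


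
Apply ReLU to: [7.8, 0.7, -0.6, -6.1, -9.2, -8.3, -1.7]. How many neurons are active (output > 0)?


ReLU(x) = max(0, x) for each element:
ReLU(7.8) = 7.8
ReLU(0.7) = 0.7
ReLU(-0.6) = 0
ReLU(-6.1) = 0
ReLU(-9.2) = 0
ReLU(-8.3) = 0
ReLU(-1.7) = 0
Active neurons (>0): 2

2


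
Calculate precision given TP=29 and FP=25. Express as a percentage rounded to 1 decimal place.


Precision = TP / (TP + FP) * 100
= 29 / (29 + 25)
= 29 / 54
= 0.537
= 53.7%

53.7


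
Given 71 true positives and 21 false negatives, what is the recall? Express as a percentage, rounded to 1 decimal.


Recall = TP / (TP + FN) * 100
= 71 / (71 + 21)
= 71 / 92
= 0.7717
= 77.2%

77.2


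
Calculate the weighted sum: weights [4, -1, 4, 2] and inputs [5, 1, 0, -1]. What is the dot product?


Element-wise products:
4 * 5 = 20
-1 * 1 = -1
4 * 0 = 0
2 * -1 = -2
Sum = 20 + -1 + 0 + -2
= 17

17


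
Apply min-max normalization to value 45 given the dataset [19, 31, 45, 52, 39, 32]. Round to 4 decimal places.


Min = 19, Max = 52
Range = 52 - 19 = 33
Scaled = (x - min) / (max - min)
= (45 - 19) / 33
= 26 / 33
= 0.7879

0.7879


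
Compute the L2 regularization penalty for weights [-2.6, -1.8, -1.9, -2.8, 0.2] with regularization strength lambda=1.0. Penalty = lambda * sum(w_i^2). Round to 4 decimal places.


Squaring each weight:
(-2.6)^2 = 6.76
(-1.8)^2 = 3.24
(-1.9)^2 = 3.61
(-2.8)^2 = 7.84
0.2^2 = 0.04
Sum of squares = 21.49
Penalty = 1.0 * 21.49 = 21.4900

21.4900


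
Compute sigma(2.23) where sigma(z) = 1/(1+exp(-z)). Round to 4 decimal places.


sigmoid(z) = 1 / (1 + exp(-z))
exp(-(2.23)) = exp(-2.23) = 0.1075
1 + 0.1075 = 1.1075
1 / 1.1075 = 0.9029

0.9029


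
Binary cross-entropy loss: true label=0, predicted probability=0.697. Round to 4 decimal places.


For y=0: Loss = -log(1-p)
= -log(1 - 0.697)
= -log(0.303)
= -(-1.194)
= 1.1940

1.1940


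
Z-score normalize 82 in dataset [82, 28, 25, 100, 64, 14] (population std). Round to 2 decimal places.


Mean = (82 + 28 + 25 + 100 + 64 + 14) / 6 = 52.1667
Variance = sum((x_i - mean)^2) / n = 1016.1389
Std = sqrt(1016.1389) = 31.8769
Z = (x - mean) / std
= (82 - 52.1667) / 31.8769
= 29.8333 / 31.8769
= 0.94

0.94


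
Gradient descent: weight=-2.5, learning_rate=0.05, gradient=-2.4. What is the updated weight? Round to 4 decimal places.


w_new = w_old - lr * gradient
= -2.5 - 0.05 * -2.4
= -2.5 - (-0.12)
= -2.3800

-2.3800


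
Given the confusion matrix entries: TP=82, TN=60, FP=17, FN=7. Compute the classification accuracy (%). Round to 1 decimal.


Accuracy = (TP + TN) / (TP + TN + FP + FN) * 100
= (82 + 60) / (82 + 60 + 17 + 7)
= 142 / 166
= 0.8554
= 85.5%

85.5


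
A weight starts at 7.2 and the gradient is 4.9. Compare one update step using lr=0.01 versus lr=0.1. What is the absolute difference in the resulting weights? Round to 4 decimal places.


With lr=0.01: w_new = 7.2 - 0.01 * 4.9 = 7.151
With lr=0.1: w_new = 7.2 - 0.1 * 4.9 = 6.71
Absolute difference = |7.151 - 6.71|
= 0.4410

0.4410


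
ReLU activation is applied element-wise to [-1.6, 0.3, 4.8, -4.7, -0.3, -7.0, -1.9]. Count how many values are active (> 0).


ReLU(x) = max(0, x) for each element:
ReLU(-1.6) = 0
ReLU(0.3) = 0.3
ReLU(4.8) = 4.8
ReLU(-4.7) = 0
ReLU(-0.3) = 0
ReLU(-7.0) = 0
ReLU(-1.9) = 0
Active neurons (>0): 2

2


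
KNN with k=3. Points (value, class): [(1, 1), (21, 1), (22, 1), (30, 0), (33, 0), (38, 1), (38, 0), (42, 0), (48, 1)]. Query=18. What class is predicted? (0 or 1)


Distances from query 18:
Point 21 (class 1): distance = 3
Point 22 (class 1): distance = 4
Point 30 (class 0): distance = 12
K=3 nearest neighbors: classes = [1, 1, 0]
Votes for class 1: 2 / 3
Majority vote => class 1

1


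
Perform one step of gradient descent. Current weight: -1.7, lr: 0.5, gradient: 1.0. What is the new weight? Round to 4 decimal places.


w_new = w_old - lr * gradient
= -1.7 - 0.5 * 1.0
= -1.7 - (0.5)
= -2.2000

-2.2000


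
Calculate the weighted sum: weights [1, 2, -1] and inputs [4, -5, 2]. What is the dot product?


Element-wise products:
1 * 4 = 4
2 * -5 = -10
-1 * 2 = -2
Sum = 4 + -10 + -2
= -8

-8


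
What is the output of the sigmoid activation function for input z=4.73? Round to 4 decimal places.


sigmoid(z) = 1 / (1 + exp(-z))
exp(-(4.73)) = exp(-4.73) = 0.0088
1 + 0.0088 = 1.0088
1 / 1.0088 = 0.9913

0.9913


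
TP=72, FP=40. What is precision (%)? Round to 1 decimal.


Precision = TP / (TP + FP) * 100
= 72 / (72 + 40)
= 72 / 112
= 0.6429
= 64.3%

64.3


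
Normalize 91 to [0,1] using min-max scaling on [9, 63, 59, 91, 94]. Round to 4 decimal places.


Min = 9, Max = 94
Range = 94 - 9 = 85
Scaled = (x - min) / (max - min)
= (91 - 9) / 85
= 82 / 85
= 0.9647

0.9647


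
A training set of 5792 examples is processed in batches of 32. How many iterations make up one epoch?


Iterations per epoch = dataset_size / batch_size
= 5792 / 32
= 181

181


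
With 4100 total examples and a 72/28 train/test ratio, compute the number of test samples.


Train samples = 4100 * 72% = 2952
Test samples = 4100 - 2952
= 1148

1148


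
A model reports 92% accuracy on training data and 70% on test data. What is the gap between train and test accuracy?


Gap = train_accuracy - test_accuracy
= 92 - 70
= 22%
This large gap strongly indicates overfitting.

22


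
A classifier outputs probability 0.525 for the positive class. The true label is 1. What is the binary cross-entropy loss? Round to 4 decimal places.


For y=1: Loss = -log(p)
= -log(0.525)
= -(-0.6444)
= 0.6444

0.6444


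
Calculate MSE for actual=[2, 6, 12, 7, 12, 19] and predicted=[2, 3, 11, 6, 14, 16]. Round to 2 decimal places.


Differences: [0, 3, 1, 1, -2, 3]
Squared errors: [0, 9, 1, 1, 4, 9]
Sum of squared errors = 24
MSE = 24 / 6 = 4.00

4.00


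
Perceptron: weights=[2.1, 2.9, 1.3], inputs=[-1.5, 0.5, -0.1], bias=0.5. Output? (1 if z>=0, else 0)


z = w . x + b
= 2.1*-1.5 + 2.9*0.5 + 1.3*-0.1 + 0.5
= -3.15 + 1.45 + -0.13 + 0.5
= -1.83 + 0.5
= -1.33
Since z = -1.33 < 0, output = 0

0


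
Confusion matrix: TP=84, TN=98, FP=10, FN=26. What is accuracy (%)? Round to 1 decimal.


Accuracy = (TP + TN) / (TP + TN + FP + FN) * 100
= (84 + 98) / (84 + 98 + 10 + 26)
= 182 / 218
= 0.8349
= 83.5%

83.5
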